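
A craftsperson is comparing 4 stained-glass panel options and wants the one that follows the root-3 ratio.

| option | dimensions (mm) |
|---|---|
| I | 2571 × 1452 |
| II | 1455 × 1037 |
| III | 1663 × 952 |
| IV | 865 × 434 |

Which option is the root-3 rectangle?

III

Target root-3 ≈ 1.732.
I: 1.771 (Δ0.039)  II: 1.403 (Δ0.329)  III: 1.747 (Δ0.015)  IV: 1.993 (Δ0.261)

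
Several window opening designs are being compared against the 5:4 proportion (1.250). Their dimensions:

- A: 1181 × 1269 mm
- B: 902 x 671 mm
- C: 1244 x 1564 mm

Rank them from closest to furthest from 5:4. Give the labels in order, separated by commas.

C, B, A

A: 1269/1181 ≈ 1.075 → |1.075 − 1.250| = 0.175
B: 902/671 ≈ 1.344 → |1.344 − 1.250| = 0.094
C: 1564/1244 ≈ 1.257 → |1.257 − 1.250| = 0.007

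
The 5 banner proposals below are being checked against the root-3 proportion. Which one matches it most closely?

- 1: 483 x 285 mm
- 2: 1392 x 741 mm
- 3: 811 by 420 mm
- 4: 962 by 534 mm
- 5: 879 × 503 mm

5

Target root-3 ≈ 1.732.
1: 1.695 (Δ0.037)  2: 1.879 (Δ0.147)  3: 1.931 (Δ0.199)  4: 1.801 (Δ0.069)  5: 1.748 (Δ0.016)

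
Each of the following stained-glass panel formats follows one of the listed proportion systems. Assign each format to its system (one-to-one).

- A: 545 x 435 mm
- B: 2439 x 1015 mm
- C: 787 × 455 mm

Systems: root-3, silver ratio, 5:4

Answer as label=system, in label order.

Ratios: A ≈ 1.253; B ≈ 2.403; C ≈ 1.730.
Targets: root-3 ≈ 1.732; silver ratio ≈ 2.414; 5:4 ≈ 1.250.

A=5:4, B=silver ratio, C=root-3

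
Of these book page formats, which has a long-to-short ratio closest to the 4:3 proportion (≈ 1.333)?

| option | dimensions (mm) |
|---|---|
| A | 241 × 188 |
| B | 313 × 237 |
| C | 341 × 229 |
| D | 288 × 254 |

Ratios (long/short): A ≈ 1.282; B ≈ 1.321; C ≈ 1.489; D ≈ 1.134.
4:3 ≈ 1.333; option B is nearest (Δ 0.012).

B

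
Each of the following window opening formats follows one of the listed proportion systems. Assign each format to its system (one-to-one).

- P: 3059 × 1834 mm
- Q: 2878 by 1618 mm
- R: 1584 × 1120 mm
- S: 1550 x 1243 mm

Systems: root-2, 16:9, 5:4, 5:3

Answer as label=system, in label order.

P=5:3, Q=16:9, R=root-2, S=5:4

Ratios: P ≈ 1.668; Q ≈ 1.779; R ≈ 1.414; S ≈ 1.247.
Targets: root-2 ≈ 1.414; 16:9 ≈ 1.778; 5:4 ≈ 1.250; 5:3 ≈ 1.667.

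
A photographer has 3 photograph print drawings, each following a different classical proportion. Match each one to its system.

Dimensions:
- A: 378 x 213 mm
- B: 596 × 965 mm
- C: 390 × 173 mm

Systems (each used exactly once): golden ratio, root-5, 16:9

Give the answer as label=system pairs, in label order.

A = 378/213 ≈ 1.775 → 16:9 (1.778)
B = 965/596 ≈ 1.619 → golden ratio (1.618)
C = 390/173 ≈ 2.254 → root-5 (2.236)

A=16:9, B=golden ratio, C=root-5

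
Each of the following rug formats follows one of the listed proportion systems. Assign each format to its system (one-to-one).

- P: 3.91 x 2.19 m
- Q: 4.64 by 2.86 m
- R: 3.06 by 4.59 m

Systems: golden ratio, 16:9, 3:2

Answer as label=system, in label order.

P=16:9, Q=golden ratio, R=3:2

Ratios: P ≈ 1.785; Q ≈ 1.622; R ≈ 1.500.
Targets: golden ratio ≈ 1.618; 16:9 ≈ 1.778; 3:2 ≈ 1.500.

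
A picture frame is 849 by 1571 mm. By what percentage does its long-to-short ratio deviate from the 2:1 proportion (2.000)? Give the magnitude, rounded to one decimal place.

Ratio = 1571 / 849 ≈ 1.8504.
Ideal 2:1 = 2.0000. |1.8504 − 2.0000| / 2.0000 ≈ 7.48% → 7.5%.

7.5%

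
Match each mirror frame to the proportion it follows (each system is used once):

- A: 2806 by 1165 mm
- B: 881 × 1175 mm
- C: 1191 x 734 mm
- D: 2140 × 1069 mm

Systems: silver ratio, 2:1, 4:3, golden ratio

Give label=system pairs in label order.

A=silver ratio, B=4:3, C=golden ratio, D=2:1

Ratios: A ≈ 2.409; B ≈ 1.334; C ≈ 1.623; D ≈ 2.002.
Targets: silver ratio ≈ 2.414; 2:1 ≈ 2.000; 4:3 ≈ 1.333; golden ratio ≈ 1.618.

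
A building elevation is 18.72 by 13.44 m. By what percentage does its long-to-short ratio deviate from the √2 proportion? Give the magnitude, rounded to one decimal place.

1.5%

Ratio = 18.72 / 13.44 ≈ 1.3929.
Ideal root-2 ≈ 1.4142. |1.3929 − 1.4142| / 1.4142 ≈ 1.51% → 1.5%.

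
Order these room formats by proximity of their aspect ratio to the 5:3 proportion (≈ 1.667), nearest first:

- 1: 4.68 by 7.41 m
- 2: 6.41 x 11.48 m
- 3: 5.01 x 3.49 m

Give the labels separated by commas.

1, 2, 3

1: 7.41/4.68 ≈ 1.583 → |1.583 − 1.667| = 0.084
2: 11.48/6.41 ≈ 1.791 → |1.791 − 1.667| = 0.124
3: 5.01/3.49 ≈ 1.436 → |1.436 − 1.667| = 0.231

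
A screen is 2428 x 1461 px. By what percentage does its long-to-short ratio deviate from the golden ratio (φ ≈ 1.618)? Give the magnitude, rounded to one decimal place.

Ratio = 2428 / 1461 ≈ 1.6619.
Ideal golden ratio ≈ 1.6180. |1.6619 − 1.6180| / 1.6180 ≈ 2.71% → 2.7%.

2.7%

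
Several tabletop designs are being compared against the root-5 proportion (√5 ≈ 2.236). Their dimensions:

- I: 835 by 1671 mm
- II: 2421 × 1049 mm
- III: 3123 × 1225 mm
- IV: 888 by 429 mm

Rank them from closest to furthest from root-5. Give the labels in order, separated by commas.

Ratios: I = 1671 / 835 ≈ 2.001; II = 2421 / 1049 ≈ 2.308; III = 3123 / 1225 ≈ 2.549; IV = 888 / 429 ≈ 2.070.
|Δ from 2.236|: I 0.235; II 0.072; III 0.313; IV 0.166.

II, IV, I, III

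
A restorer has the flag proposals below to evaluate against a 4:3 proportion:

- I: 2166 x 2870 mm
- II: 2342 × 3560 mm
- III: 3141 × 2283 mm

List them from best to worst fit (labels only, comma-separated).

Ratios: I = 2870 / 2166 ≈ 1.325; II = 3560 / 2342 ≈ 1.520; III = 3141 / 2283 ≈ 1.376.
|Δ from 1.333|: I 0.008; II 0.187; III 0.043.

I, III, II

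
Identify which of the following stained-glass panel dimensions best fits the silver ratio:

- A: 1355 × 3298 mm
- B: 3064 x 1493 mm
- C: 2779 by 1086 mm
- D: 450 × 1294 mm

Ratios (long/short): A ≈ 2.434; B ≈ 2.052; C ≈ 2.559; D ≈ 2.876.
silver ratio ≈ 2.414; option A is nearest (Δ 0.020).

A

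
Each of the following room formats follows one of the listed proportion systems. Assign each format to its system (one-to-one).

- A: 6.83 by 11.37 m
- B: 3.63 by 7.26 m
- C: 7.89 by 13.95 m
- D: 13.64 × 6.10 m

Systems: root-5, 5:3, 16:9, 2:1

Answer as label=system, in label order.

A=5:3, B=2:1, C=16:9, D=root-5

Ratios: A ≈ 1.665; B ≈ 2.000; C ≈ 1.768; D ≈ 2.236.
Targets: root-5 ≈ 2.236; 5:3 ≈ 1.667; 16:9 ≈ 1.778; 2:1 ≈ 2.000.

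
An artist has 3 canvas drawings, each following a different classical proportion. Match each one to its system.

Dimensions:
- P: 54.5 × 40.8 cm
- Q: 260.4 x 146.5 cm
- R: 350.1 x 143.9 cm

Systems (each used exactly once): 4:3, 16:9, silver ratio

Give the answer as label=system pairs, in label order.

P = 54.5/40.8 ≈ 1.336 → 4:3 (1.333)
Q = 260.4/146.5 ≈ 1.777 → 16:9 (1.778)
R = 350.1/143.9 ≈ 2.433 → silver ratio (2.414)

P=4:3, Q=16:9, R=silver ratio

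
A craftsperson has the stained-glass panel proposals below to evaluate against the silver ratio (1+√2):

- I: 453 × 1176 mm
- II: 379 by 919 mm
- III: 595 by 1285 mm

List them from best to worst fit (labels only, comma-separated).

II, I, III

Ratios: I = 1176 / 453 ≈ 2.596; II = 919 / 379 ≈ 2.425; III = 1285 / 595 ≈ 2.160.
|Δ from 2.414|: I 0.182; II 0.011; III 0.254.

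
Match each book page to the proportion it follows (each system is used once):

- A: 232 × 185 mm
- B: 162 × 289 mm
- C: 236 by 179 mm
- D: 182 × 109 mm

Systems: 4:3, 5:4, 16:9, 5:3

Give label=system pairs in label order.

Ratios: A ≈ 1.254; B ≈ 1.784; C ≈ 1.318; D ≈ 1.670.
Targets: 4:3 ≈ 1.333; 5:4 ≈ 1.250; 16:9 ≈ 1.778; 5:3 ≈ 1.667.

A=5:4, B=16:9, C=4:3, D=5:3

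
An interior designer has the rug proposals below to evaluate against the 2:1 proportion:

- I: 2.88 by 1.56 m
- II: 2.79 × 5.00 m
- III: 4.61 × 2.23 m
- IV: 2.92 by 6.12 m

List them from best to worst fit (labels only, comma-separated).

I: 2.88/1.56 ≈ 1.846 → |1.846 − 2.000| = 0.154
II: 5.00/2.79 ≈ 1.792 → |1.792 − 2.000| = 0.208
III: 4.61/2.23 ≈ 2.067 → |2.067 − 2.000| = 0.067
IV: 6.12/2.92 ≈ 2.096 → |2.096 − 2.000| = 0.096

III, IV, I, II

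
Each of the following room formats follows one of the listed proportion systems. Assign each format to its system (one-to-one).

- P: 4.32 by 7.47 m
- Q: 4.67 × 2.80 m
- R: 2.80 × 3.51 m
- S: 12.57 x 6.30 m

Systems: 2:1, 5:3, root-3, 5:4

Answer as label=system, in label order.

P=root-3, Q=5:3, R=5:4, S=2:1

Ratios: P ≈ 1.729; Q ≈ 1.668; R ≈ 1.254; S ≈ 1.995.
Targets: 2:1 ≈ 2.000; 5:3 ≈ 1.667; root-3 ≈ 1.732; 5:4 ≈ 1.250.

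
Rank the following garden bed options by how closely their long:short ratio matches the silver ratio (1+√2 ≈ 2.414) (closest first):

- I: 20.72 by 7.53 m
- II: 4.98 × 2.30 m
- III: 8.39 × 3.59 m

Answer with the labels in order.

III, II, I

Ratios: I = 20.72 / 7.53 ≈ 2.752; II = 4.98 / 2.30 ≈ 2.165; III = 8.39 / 3.59 ≈ 2.337.
|Δ from 2.414|: I 0.338; II 0.249; III 0.077.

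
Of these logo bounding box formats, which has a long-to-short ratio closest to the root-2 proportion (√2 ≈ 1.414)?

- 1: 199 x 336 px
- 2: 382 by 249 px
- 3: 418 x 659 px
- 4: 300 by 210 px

4

Target root-2 ≈ 1.414.
1: 1.688 (Δ0.274)  2: 1.534 (Δ0.120)  3: 1.577 (Δ0.163)  4: 1.429 (Δ0.015)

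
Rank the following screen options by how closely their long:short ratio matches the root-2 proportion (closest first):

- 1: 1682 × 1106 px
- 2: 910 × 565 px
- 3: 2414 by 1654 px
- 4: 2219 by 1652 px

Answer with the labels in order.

Ratios: 1 = 1682 / 1106 ≈ 1.521; 2 = 910 / 565 ≈ 1.611; 3 = 2414 / 1654 ≈ 1.459; 4 = 2219 / 1652 ≈ 1.343.
|Δ from 1.414|: 1 0.107; 2 0.197; 3 0.045; 4 0.071.

3, 4, 1, 2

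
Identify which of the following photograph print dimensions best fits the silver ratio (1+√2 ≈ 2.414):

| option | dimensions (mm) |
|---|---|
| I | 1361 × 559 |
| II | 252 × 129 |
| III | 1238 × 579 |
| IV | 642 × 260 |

I

Target silver ratio ≈ 2.414.
I: 2.435 (Δ0.021)  II: 1.953 (Δ0.461)  III: 2.138 (Δ0.276)  IV: 2.469 (Δ0.055)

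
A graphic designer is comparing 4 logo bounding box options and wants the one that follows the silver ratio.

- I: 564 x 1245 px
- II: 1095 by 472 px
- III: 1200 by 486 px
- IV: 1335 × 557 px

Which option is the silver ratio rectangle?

Ratios (long/short): I ≈ 2.207; II ≈ 2.320; III ≈ 2.469; IV ≈ 2.397.
silver ratio ≈ 2.414; option IV is nearest (Δ 0.017).

IV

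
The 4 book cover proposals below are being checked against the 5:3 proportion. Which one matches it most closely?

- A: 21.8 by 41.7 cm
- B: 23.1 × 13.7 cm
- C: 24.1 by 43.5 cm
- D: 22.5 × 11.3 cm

B

Ratios (long/short): A ≈ 1.913; B ≈ 1.686; C ≈ 1.805; D ≈ 1.991.
5:3 ≈ 1.667; option B is nearest (Δ 0.019).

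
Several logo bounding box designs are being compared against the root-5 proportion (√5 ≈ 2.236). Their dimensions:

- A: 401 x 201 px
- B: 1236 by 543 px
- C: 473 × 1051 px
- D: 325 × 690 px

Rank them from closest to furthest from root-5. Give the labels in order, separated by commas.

C, B, D, A

A: 401/201 ≈ 1.995 → |1.995 − 2.236| = 0.241
B: 1236/543 ≈ 2.276 → |2.276 − 2.236| = 0.040
C: 1051/473 ≈ 2.222 → |2.222 − 2.236| = 0.014
D: 690/325 ≈ 2.123 → |2.123 − 2.236| = 0.113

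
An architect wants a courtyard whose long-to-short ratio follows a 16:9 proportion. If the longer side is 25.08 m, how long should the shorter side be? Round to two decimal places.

14.11 m

16:9 ≈ 1.77778.
Shorter side = 25.08 ÷ 1.77778 ≈ 14.1075 → 14.11 m.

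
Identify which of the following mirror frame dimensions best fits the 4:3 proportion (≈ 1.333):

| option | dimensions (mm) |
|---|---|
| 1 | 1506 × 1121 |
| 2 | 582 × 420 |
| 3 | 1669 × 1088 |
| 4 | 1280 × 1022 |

1

Target 4:3 ≈ 1.333.
1: 1.343 (Δ0.010)  2: 1.386 (Δ0.053)  3: 1.534 (Δ0.201)  4: 1.252 (Δ0.081)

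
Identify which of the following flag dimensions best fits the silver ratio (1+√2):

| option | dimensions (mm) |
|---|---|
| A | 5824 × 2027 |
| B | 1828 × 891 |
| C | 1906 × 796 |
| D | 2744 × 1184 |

Ratios (long/short): A ≈ 2.873; B ≈ 2.052; C ≈ 2.394; D ≈ 2.318.
silver ratio ≈ 2.414; option C is nearest (Δ 0.020).

C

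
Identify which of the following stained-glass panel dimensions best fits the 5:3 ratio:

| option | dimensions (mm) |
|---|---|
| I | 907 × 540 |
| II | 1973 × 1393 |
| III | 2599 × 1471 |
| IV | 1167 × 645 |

I

Target 5:3 ≈ 1.667.
I: 1.680 (Δ0.013)  II: 1.416 (Δ0.251)  III: 1.767 (Δ0.100)  IV: 1.809 (Δ0.142)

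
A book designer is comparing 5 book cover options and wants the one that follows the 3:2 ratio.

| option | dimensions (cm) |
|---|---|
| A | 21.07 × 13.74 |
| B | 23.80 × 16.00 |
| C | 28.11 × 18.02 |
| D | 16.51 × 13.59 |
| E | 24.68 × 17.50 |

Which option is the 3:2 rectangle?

B

Target 3:2 ≈ 1.500.
A: 1.533 (Δ0.033)  B: 1.488 (Δ0.012)  C: 1.560 (Δ0.060)  D: 1.215 (Δ0.285)  E: 1.410 (Δ0.090)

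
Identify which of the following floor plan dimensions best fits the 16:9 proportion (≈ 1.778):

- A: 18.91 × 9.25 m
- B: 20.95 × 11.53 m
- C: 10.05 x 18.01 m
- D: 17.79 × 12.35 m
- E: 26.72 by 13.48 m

C

Ratios (long/short): A ≈ 2.044; B ≈ 1.817; C ≈ 1.792; D ≈ 1.440; E ≈ 1.982.
16:9 ≈ 1.778; option C is nearest (Δ 0.014).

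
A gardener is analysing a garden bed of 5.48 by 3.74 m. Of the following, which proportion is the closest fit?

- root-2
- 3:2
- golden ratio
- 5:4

3:2

5.48/3.74 ≈ 1.465. Nearest candidates are 3:2 (1.500, off by 0.035) and root-2 (1.414, off by 0.051).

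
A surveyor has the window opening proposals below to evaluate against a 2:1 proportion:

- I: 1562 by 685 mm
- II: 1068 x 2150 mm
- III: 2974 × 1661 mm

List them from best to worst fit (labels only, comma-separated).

Ratios: I = 1562 / 685 ≈ 2.280; II = 2150 / 1068 ≈ 2.013; III = 2974 / 1661 ≈ 1.790.
|Δ from 2.000|: I 0.280; II 0.013; III 0.210.

II, III, I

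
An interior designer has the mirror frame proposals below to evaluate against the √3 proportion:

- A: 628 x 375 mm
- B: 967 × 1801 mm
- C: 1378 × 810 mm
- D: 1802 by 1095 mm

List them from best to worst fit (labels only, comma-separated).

Ratios: A = 628 / 375 ≈ 1.675; B = 1801 / 967 ≈ 1.862; C = 1378 / 810 ≈ 1.701; D = 1802 / 1095 ≈ 1.646.
|Δ from 1.732|: A 0.057; B 0.130; C 0.031; D 0.086.

C, A, D, B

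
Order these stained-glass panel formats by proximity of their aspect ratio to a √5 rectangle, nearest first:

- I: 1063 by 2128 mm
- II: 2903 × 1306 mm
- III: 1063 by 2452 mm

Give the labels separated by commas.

II, III, I

I: 2128/1063 ≈ 2.002 → |2.002 − 2.236| = 0.234
II: 2903/1306 ≈ 2.223 → |2.223 − 2.236| = 0.013
III: 2452/1063 ≈ 2.307 → |2.307 − 2.236| = 0.071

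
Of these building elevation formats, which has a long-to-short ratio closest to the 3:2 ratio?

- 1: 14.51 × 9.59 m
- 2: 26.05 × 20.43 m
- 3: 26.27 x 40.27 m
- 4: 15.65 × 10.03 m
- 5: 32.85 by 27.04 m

1

Ratios (long/short): 1 ≈ 1.513; 2 ≈ 1.275; 3 ≈ 1.533; 4 ≈ 1.560; 5 ≈ 1.215.
3:2 ≈ 1.500; option 1 is nearest (Δ 0.013).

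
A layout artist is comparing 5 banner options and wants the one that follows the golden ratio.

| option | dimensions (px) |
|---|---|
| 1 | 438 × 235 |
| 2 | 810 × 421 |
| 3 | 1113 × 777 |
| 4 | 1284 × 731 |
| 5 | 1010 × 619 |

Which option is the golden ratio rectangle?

5

Ratios (long/short): 1 ≈ 1.864; 2 ≈ 1.924; 3 ≈ 1.432; 4 ≈ 1.756; 5 ≈ 1.632.
golden ratio ≈ 1.618; option 5 is nearest (Δ 0.014).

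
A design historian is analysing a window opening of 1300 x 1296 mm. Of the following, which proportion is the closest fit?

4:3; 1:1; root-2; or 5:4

1:1

1300/1296 ≈ 1.003. Nearest candidates are 1:1 (1.000, off by 0.003) and 5:4 (1.250, off by 0.247).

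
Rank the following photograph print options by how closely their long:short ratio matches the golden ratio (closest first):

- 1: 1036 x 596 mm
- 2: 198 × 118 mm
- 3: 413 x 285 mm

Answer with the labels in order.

1: 1036/596 ≈ 1.738 → |1.738 − 1.618| = 0.120
2: 198/118 ≈ 1.678 → |1.678 − 1.618| = 0.060
3: 413/285 ≈ 1.449 → |1.449 − 1.618| = 0.169

2, 1, 3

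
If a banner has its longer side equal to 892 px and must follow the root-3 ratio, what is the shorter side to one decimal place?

515.0 px

root-3 ≈ 1.73205.
Shorter side = 892 ÷ 1.73205 ≈ 514.997 → 515.0 px.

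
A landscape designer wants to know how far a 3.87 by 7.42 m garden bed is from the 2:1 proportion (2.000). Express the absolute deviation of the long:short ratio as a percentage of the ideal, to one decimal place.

4.1%

Ratio = 7.42 / 3.87 ≈ 1.9173.
Ideal 2:1 = 2.0000. |1.9173 − 2.0000| / 2.0000 ≈ 4.13% → 4.1%.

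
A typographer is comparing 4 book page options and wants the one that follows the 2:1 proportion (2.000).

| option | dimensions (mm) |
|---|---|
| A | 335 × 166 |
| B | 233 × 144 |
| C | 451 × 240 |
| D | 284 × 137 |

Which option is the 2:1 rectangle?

A

Target 2:1 ≈ 2.000.
A: 2.018 (Δ0.018)  B: 1.618 (Δ0.382)  C: 1.879 (Δ0.121)  D: 2.073 (Δ0.073)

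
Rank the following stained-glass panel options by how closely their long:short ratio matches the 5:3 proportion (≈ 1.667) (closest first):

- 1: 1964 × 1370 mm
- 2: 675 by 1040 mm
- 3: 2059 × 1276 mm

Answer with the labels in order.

1: 1964/1370 ≈ 1.434 → |1.434 − 1.667| = 0.233
2: 1040/675 ≈ 1.541 → |1.541 − 1.667| = 0.126
3: 2059/1276 ≈ 1.614 → |1.614 − 1.667| = 0.053

3, 2, 1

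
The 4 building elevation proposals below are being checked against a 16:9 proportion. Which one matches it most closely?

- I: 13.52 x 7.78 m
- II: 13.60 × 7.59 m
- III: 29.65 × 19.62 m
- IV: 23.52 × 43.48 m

II

Target 16:9 ≈ 1.778.
I: 1.738 (Δ0.040)  II: 1.792 (Δ0.014)  III: 1.511 (Δ0.267)  IV: 1.849 (Δ0.071)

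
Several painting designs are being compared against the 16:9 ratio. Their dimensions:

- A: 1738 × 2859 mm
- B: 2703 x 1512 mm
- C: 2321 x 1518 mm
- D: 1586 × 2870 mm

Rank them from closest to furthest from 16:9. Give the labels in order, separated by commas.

B, D, A, C

Ratios: A = 2859 / 1738 ≈ 1.645; B = 2703 / 1512 ≈ 1.788; C = 2321 / 1518 ≈ 1.529; D = 2870 / 1586 ≈ 1.810.
|Δ from 1.778|: A 0.133; B 0.010; C 0.249; D 0.032.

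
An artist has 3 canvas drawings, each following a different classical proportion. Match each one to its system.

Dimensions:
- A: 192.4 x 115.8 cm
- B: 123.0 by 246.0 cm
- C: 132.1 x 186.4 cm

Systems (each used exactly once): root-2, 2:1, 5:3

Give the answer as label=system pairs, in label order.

A=5:3, B=2:1, C=root-2

A = 192.4/115.8 ≈ 1.661 → 5:3 (1.667)
B = 246.0/123.0 ≈ 2.000 → 2:1 (2.000)
C = 186.4/132.1 ≈ 1.411 → root-2 (1.414)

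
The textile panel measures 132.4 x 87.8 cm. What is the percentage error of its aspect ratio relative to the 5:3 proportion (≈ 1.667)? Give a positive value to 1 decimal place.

9.5%

Ratio = 132.4 / 87.8 ≈ 1.5080.
Ideal 5:3 ≈ 1.6667. |1.5080 − 1.6667| / 1.6667 ≈ 9.52% → 9.5%.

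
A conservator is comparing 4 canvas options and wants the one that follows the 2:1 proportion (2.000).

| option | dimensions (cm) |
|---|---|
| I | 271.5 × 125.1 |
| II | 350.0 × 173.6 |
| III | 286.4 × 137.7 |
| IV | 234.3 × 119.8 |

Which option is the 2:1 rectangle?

II

Target 2:1 ≈ 2.000.
I: 2.170 (Δ0.170)  II: 2.016 (Δ0.016)  III: 2.080 (Δ0.080)  IV: 1.956 (Δ0.044)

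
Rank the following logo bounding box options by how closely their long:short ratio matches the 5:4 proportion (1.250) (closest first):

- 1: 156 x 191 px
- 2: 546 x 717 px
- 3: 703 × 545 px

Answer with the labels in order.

1, 3, 2

1: 191/156 ≈ 1.224 → |1.224 − 1.250| = 0.026
2: 717/546 ≈ 1.313 → |1.313 − 1.250| = 0.063
3: 703/545 ≈ 1.290 → |1.290 − 1.250| = 0.040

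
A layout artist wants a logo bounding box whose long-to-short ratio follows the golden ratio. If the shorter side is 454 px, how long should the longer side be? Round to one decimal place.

734.6 px

golden ratio ≈ 1.61803.
Longer side = 454 × 1.61803 ≈ 734.586 → 734.6 px.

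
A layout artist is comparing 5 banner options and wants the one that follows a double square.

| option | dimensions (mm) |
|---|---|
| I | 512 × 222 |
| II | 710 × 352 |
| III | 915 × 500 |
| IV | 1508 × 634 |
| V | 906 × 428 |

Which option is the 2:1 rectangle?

Target 2:1 ≈ 2.000.
I: 2.306 (Δ0.306)  II: 2.017 (Δ0.017)  III: 1.830 (Δ0.170)  IV: 2.379 (Δ0.379)  V: 2.117 (Δ0.117)

II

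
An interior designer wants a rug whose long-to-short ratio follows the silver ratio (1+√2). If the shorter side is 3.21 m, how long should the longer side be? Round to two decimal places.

silver ratio ≈ 2.41421.
Longer side = 3.21 × 2.41421 ≈ 7.7496 → 7.75 m.

7.75 m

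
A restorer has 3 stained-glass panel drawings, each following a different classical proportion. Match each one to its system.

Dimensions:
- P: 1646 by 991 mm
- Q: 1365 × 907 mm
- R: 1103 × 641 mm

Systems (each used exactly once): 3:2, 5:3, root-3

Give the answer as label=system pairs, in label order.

P=5:3, Q=3:2, R=root-3

P = 1646/991 ≈ 1.661 → 5:3 (1.667)
Q = 1365/907 ≈ 1.505 → 3:2 (1.500)
R = 1103/641 ≈ 1.721 → root-3 (1.732)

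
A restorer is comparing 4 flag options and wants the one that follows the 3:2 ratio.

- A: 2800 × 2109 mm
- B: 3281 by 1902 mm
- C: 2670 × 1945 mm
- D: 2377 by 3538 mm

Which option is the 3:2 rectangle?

D

Ratios (long/short): A ≈ 1.328; B ≈ 1.725; C ≈ 1.373; D ≈ 1.488.
3:2 ≈ 1.500; option D is nearest (Δ 0.012).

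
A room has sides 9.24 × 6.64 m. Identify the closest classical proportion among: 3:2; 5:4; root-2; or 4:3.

9.24/6.64 ≈ 1.392. Nearest candidates are root-2 (1.414, off by 0.022) and 4:3 (1.333, off by 0.059).

root-2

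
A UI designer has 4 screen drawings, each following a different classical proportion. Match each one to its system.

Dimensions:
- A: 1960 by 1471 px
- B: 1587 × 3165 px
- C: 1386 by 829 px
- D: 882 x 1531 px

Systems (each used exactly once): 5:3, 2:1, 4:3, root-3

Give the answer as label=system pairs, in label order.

A=4:3, B=2:1, C=5:3, D=root-3

A = 1960/1471 ≈ 1.332 → 4:3 (1.333)
B = 3165/1587 ≈ 1.994 → 2:1 (2.000)
C = 1386/829 ≈ 1.672 → 5:3 (1.667)
D = 1531/882 ≈ 1.736 → root-3 (1.732)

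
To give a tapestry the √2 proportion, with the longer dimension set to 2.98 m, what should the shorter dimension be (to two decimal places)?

2.11 m

root-2 ≈ 1.41421.
Shorter side = 2.98 ÷ 1.41421 ≈ 2.1072 → 2.11 m.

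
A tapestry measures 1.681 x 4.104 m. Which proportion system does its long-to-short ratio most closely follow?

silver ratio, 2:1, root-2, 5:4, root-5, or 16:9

silver ratio

Ratio = 4.104 / 1.681 ≈ 2.441.
Distances: silver ratio 2.414 (Δ 0.027); 2:1 2.000 (Δ 0.441); root-2 1.414 (Δ 1.027); 5:4 1.250 (Δ 1.191); root-5 2.236 (Δ 0.205); 16:9 1.778 (Δ 0.663).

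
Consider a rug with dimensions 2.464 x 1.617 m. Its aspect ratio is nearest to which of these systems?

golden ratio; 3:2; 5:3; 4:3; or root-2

Ratio = 2.464 / 1.617 ≈ 1.524.
Distances: golden ratio 1.618 (Δ 0.094); 3:2 1.500 (Δ 0.024); 5:3 1.667 (Δ 0.143); 4:3 1.333 (Δ 0.191); root-2 1.414 (Δ 0.110).

3:2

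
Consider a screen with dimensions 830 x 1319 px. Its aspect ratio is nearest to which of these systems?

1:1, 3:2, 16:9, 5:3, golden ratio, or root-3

1319/830 ≈ 1.589. Nearest candidates are golden ratio (1.618, off by 0.029) and 5:3 (1.667, off by 0.078).

golden ratio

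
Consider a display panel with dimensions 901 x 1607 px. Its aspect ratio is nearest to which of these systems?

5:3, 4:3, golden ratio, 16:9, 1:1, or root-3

Ratio = 1607 / 901 ≈ 1.784.
Distances: 5:3 1.667 (Δ 0.117); 4:3 1.333 (Δ 0.451); golden ratio 1.618 (Δ 0.166); 16:9 1.778 (Δ 0.006); 1:1 1.000 (Δ 0.784); root-3 1.732 (Δ 0.052).

16:9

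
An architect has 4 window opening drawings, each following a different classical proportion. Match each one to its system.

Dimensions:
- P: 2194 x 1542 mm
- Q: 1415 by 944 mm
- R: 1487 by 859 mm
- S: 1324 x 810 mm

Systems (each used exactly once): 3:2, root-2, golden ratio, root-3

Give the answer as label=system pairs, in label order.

P=root-2, Q=3:2, R=root-3, S=golden ratio

Ratios: P ≈ 1.423; Q ≈ 1.499; R ≈ 1.731; S ≈ 1.635.
Targets: 3:2 ≈ 1.500; root-2 ≈ 1.414; golden ratio ≈ 1.618; root-3 ≈ 1.732.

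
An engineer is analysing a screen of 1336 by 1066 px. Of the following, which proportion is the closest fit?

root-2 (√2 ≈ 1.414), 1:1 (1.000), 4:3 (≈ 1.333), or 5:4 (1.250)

5:4

1336/1066 ≈ 1.253. Nearest candidates are 5:4 (1.250, off by 0.003) and 4:3 (1.333, off by 0.080).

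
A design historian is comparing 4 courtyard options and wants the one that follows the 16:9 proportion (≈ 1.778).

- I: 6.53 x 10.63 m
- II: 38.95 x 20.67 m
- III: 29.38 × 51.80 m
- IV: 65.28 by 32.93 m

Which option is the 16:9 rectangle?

Target 16:9 ≈ 1.778.
I: 1.628 (Δ0.150)  II: 1.884 (Δ0.106)  III: 1.763 (Δ0.015)  IV: 1.982 (Δ0.204)

III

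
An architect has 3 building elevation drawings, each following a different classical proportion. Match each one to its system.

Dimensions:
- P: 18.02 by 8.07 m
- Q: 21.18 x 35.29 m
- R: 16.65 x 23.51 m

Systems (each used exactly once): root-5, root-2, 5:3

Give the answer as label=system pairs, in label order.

P=root-5, Q=5:3, R=root-2

Ratios: P ≈ 2.233; Q ≈ 1.666; R ≈ 1.412.
Targets: root-5 ≈ 2.236; root-2 ≈ 1.414; 5:3 ≈ 1.667.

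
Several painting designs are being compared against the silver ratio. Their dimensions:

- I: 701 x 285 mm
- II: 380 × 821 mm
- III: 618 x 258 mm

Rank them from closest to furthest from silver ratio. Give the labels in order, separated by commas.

III, I, II

Ratios: I = 701 / 285 ≈ 2.460; II = 821 / 380 ≈ 2.161; III = 618 / 258 ≈ 2.395.
|Δ from 2.414|: I 0.046; II 0.253; III 0.019.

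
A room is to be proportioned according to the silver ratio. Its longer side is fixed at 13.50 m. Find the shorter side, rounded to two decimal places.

5.59 m

silver ratio ≈ 2.41421.
Shorter side = 13.50 ÷ 2.41421 ≈ 5.5919 → 5.59 m.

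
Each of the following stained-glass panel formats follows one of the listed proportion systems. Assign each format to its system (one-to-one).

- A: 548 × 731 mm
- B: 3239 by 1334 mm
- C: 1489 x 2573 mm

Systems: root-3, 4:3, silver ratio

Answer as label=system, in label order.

A=4:3, B=silver ratio, C=root-3

Ratios: A ≈ 1.334; B ≈ 2.428; C ≈ 1.728.
Targets: root-3 ≈ 1.732; 4:3 ≈ 1.333; silver ratio ≈ 2.414.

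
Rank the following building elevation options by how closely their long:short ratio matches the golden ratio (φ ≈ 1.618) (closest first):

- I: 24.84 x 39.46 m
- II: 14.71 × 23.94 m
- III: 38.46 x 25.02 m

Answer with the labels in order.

II, I, III

Ratios: I = 39.46 / 24.84 ≈ 1.589; II = 23.94 / 14.71 ≈ 1.627; III = 38.46 / 25.02 ≈ 1.537.
|Δ from 1.618|: I 0.029; II 0.009; III 0.081.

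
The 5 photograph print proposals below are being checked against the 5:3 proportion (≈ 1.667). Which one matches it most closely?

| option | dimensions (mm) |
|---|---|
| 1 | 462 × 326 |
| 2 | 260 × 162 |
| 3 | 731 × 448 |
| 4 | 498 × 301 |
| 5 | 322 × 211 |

4

Ratios (long/short): 1 ≈ 1.417; 2 ≈ 1.605; 3 ≈ 1.632; 4 ≈ 1.654; 5 ≈ 1.526.
5:3 ≈ 1.667; option 4 is nearest (Δ 0.013).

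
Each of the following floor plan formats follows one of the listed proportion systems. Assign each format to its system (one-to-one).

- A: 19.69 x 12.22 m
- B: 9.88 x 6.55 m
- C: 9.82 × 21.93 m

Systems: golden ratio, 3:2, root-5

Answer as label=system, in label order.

A=golden ratio, B=3:2, C=root-5

Ratios: A ≈ 1.611; B ≈ 1.508; C ≈ 2.233.
Targets: golden ratio ≈ 1.618; 3:2 ≈ 1.500; root-5 ≈ 2.236.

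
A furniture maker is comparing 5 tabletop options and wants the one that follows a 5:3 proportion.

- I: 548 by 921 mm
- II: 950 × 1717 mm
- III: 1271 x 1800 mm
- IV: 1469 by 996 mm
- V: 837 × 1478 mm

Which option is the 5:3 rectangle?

I

Target 5:3 ≈ 1.667.
I: 1.681 (Δ0.014)  II: 1.807 (Δ0.140)  III: 1.416 (Δ0.251)  IV: 1.475 (Δ0.192)  V: 1.766 (Δ0.099)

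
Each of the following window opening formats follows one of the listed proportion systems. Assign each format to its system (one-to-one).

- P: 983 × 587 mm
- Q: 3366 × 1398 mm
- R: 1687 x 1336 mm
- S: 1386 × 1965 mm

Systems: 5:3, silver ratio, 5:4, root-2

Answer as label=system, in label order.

P=5:3, Q=silver ratio, R=5:4, S=root-2

Ratios: P ≈ 1.675; Q ≈ 2.408; R ≈ 1.263; S ≈ 1.418.
Targets: 5:3 ≈ 1.667; silver ratio ≈ 2.414; 5:4 ≈ 1.250; root-2 ≈ 1.414.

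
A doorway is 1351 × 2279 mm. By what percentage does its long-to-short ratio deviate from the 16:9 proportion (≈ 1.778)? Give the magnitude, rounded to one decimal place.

5.1%

Ratio = 2279 / 1351 ≈ 1.6869.
Ideal 16:9 ≈ 1.7778. |1.6869 − 1.7778| / 1.7778 ≈ 5.11% → 5.1%.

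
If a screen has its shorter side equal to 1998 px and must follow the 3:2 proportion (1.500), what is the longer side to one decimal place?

2997.0 px

3:2 = 1.50000.
Longer side = 1998 × 1.50000 ≈ 2997.000 → 2997.0 px.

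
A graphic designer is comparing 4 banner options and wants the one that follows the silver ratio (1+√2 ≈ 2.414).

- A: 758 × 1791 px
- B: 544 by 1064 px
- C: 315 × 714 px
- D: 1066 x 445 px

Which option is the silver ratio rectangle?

D

Target silver ratio ≈ 2.414.
A: 2.363 (Δ0.051)  B: 1.956 (Δ0.458)  C: 2.267 (Δ0.147)  D: 2.396 (Δ0.018)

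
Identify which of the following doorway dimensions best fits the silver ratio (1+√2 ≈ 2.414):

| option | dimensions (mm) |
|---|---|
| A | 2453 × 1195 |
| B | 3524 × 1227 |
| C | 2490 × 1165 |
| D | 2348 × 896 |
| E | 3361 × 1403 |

Target silver ratio ≈ 2.414.
A: 2.053 (Δ0.361)  B: 2.872 (Δ0.458)  C: 2.137 (Δ0.277)  D: 2.621 (Δ0.207)  E: 2.396 (Δ0.018)

E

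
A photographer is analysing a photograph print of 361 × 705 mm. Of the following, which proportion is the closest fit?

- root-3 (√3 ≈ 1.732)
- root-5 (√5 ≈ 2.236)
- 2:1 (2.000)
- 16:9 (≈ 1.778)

Ratio = 705 / 361 ≈ 1.953.
Distances: root-3 1.732 (Δ 0.221); root-5 2.236 (Δ 0.283); 2:1 2.000 (Δ 0.047); 16:9 1.778 (Δ 0.175).

2:1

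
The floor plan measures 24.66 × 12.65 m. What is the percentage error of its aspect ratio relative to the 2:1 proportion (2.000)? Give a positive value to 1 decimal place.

2.5%

Ratio = 24.66 / 12.65 ≈ 1.9494.
Ideal 2:1 = 2.0000. |1.9494 − 2.0000| / 2.0000 ≈ 2.53% → 2.5%.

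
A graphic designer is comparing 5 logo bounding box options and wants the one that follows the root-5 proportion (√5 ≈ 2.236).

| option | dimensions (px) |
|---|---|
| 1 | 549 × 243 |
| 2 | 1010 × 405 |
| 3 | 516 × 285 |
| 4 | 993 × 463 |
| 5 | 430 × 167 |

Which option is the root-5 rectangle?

1

Ratios (long/short): 1 ≈ 2.259; 2 ≈ 2.494; 3 ≈ 1.811; 4 ≈ 2.145; 5 ≈ 2.575.
root-5 ≈ 2.236; option 1 is nearest (Δ 0.023).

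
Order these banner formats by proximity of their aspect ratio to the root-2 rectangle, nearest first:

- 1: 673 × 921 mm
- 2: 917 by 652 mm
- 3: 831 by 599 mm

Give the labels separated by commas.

1: 921/673 ≈ 1.368 → |1.368 − 1.414| = 0.046
2: 917/652 ≈ 1.406 → |1.406 − 1.414| = 0.008
3: 831/599 ≈ 1.387 → |1.387 − 1.414| = 0.027

2, 3, 1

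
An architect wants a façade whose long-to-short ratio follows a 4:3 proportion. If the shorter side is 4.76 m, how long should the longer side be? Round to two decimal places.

6.35 m

4:3 ≈ 1.33333.
Longer side = 4.76 × 1.33333 ≈ 6.3467 → 6.35 m.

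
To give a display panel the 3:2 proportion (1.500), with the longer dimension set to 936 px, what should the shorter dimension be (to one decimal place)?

624.0 px

3:2 = 1.50000.
Shorter side = 936 ÷ 1.50000 ≈ 624.000 → 624.0 px.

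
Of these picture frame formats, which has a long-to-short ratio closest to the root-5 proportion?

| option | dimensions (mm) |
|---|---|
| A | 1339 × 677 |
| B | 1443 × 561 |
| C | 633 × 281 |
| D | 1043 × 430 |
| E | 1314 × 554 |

C

Ratios (long/short): A ≈ 1.978; B ≈ 2.572; C ≈ 2.253; D ≈ 2.426; E ≈ 2.372.
root-5 ≈ 2.236; option C is nearest (Δ 0.017).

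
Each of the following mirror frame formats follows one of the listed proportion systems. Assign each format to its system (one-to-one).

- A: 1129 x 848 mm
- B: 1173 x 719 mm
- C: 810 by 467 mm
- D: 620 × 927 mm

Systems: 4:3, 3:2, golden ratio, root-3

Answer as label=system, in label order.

Ratios: A ≈ 1.331; B ≈ 1.631; C ≈ 1.734; D ≈ 1.495.
Targets: 4:3 ≈ 1.333; 3:2 ≈ 1.500; golden ratio ≈ 1.618; root-3 ≈ 1.732.

A=4:3, B=golden ratio, C=root-3, D=3:2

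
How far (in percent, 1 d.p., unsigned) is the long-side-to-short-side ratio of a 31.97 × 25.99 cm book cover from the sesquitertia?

Ratio = 31.97 / 25.99 ≈ 1.2301.
Ideal 4:3 ≈ 1.3333. |1.2301 − 1.3333| / 1.3333 ≈ 7.74% → 7.7%.

7.7%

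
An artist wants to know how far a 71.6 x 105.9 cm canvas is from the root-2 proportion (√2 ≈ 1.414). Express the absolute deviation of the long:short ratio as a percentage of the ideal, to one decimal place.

Ratio = 105.9 / 71.6 ≈ 1.4791.
Ideal root-2 ≈ 1.4142. |1.4791 − 1.4142| / 1.4142 ≈ 4.59% → 4.6%.

4.6%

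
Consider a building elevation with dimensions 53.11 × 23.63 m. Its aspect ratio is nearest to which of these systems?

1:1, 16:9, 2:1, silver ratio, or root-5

53.11/23.63 ≈ 2.248. Nearest candidates are root-5 (2.236, off by 0.012) and silver ratio (2.414, off by 0.166).

root-5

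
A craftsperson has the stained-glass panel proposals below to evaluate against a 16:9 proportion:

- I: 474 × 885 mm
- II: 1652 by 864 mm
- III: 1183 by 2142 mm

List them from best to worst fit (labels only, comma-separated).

III, I, II

I: 885/474 ≈ 1.867 → |1.867 − 1.778| = 0.089
II: 1652/864 ≈ 1.912 → |1.912 − 1.778| = 0.134
III: 2142/1183 ≈ 1.811 → |1.811 − 1.778| = 0.033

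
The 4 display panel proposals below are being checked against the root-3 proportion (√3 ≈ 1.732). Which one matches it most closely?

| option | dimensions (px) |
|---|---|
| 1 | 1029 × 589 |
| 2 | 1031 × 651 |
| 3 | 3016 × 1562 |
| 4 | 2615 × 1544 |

1

Ratios (long/short): 1 ≈ 1.747; 2 ≈ 1.584; 3 ≈ 1.931; 4 ≈ 1.694.
root-3 ≈ 1.732; option 1 is nearest (Δ 0.015).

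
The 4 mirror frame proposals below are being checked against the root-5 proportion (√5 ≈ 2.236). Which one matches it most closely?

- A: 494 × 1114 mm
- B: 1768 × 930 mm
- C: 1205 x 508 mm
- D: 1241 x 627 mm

A

Ratios (long/short): A ≈ 2.255; B ≈ 1.901; C ≈ 2.372; D ≈ 1.979.
root-5 ≈ 2.236; option A is nearest (Δ 0.019).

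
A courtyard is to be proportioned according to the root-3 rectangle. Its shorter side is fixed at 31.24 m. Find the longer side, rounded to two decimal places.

root-3 ≈ 1.73205.
Longer side = 31.24 × 1.73205 ≈ 54.1092 → 54.11 m.

54.11 m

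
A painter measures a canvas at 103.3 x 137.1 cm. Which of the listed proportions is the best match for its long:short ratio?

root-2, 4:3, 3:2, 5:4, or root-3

4:3

137.1/103.3 ≈ 1.327. Nearest candidates are 4:3 (1.333, off by 0.006) and 5:4 (1.250, off by 0.077).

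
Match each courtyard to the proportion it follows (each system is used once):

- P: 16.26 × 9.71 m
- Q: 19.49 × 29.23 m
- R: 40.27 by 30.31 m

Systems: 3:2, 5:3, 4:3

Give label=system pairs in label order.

P = 16.26/9.71 ≈ 1.675 → 5:3 (1.667)
Q = 29.23/19.49 ≈ 1.500 → 3:2 (1.500)
R = 40.27/30.31 ≈ 1.329 → 4:3 (1.333)

P=5:3, Q=3:2, R=4:3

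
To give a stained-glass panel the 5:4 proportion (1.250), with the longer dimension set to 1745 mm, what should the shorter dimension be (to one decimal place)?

1396.0 mm

5:4 = 1.25000.
Shorter side = 1745 ÷ 1.25000 ≈ 1396.000 → 1396.0 mm.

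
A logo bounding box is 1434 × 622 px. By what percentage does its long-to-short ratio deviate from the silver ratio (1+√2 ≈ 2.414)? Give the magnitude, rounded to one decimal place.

Ratio = 1434 / 622 ≈ 2.3055.
Ideal silver ratio ≈ 2.4142. |2.3055 − 2.4142| / 2.4142 ≈ 4.50% → 4.5%.

4.5%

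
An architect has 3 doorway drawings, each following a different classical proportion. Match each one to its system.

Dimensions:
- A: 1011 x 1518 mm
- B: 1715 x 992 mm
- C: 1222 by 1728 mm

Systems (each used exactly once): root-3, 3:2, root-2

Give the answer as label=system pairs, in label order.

A=3:2, B=root-3, C=root-2

A = 1518/1011 ≈ 1.501 → 3:2 (1.500)
B = 1715/992 ≈ 1.729 → root-3 (1.732)
C = 1728/1222 ≈ 1.414 → root-2 (1.414)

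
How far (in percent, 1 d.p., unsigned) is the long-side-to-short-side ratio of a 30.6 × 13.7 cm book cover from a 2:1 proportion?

11.7%

Ratio = 30.6 / 13.7 ≈ 2.2336.
Ideal 2:1 = 2.0000. |2.2336 − 2.0000| / 2.0000 ≈ 11.68% → 11.7%.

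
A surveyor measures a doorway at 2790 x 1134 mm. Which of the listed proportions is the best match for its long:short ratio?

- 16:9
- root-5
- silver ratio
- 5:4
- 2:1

silver ratio

Ratio = 2790 / 1134 ≈ 2.460.
Distances: 16:9 1.778 (Δ 0.682); root-5 2.236 (Δ 0.224); silver ratio 2.414 (Δ 0.046); 5:4 1.250 (Δ 1.210); 2:1 2.000 (Δ 0.460).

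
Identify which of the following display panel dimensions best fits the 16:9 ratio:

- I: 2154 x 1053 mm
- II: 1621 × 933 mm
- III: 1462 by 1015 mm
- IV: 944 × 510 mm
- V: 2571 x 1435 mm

V

Ratios (long/short): I ≈ 2.046; II ≈ 1.737; III ≈ 1.440; IV ≈ 1.851; V ≈ 1.792.
16:9 ≈ 1.778; option V is nearest (Δ 0.014).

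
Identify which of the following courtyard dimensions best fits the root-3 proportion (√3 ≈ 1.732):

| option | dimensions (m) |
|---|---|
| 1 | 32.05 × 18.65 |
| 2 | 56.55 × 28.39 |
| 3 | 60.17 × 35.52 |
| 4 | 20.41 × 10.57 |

1

Ratios (long/short): 1 ≈ 1.718; 2 ≈ 1.992; 3 ≈ 1.694; 4 ≈ 1.931.
root-3 ≈ 1.732; option 1 is nearest (Δ 0.014).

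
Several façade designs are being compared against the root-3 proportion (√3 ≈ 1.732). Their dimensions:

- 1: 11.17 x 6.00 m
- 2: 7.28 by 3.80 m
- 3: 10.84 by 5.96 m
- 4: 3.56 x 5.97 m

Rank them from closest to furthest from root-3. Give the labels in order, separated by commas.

1: 11.17/6.00 ≈ 1.862 → |1.862 − 1.732| = 0.130
2: 7.28/3.80 ≈ 1.916 → |1.916 − 1.732| = 0.184
3: 10.84/5.96 ≈ 1.819 → |1.819 − 1.732| = 0.087
4: 5.97/3.56 ≈ 1.677 → |1.677 − 1.732| = 0.055

4, 3, 1, 2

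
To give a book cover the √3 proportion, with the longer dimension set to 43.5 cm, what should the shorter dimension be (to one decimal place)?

25.1 cm

root-3 ≈ 1.73205.
Shorter side = 43.5 ÷ 1.73205 ≈ 25.115 → 25.1 cm.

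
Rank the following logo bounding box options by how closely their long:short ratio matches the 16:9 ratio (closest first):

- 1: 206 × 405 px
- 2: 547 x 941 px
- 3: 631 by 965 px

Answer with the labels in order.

2, 1, 3

Ratios: 1 = 405 / 206 ≈ 1.966; 2 = 941 / 547 ≈ 1.720; 3 = 965 / 631 ≈ 1.529.
|Δ from 1.778|: 1 0.188; 2 0.058; 3 0.249.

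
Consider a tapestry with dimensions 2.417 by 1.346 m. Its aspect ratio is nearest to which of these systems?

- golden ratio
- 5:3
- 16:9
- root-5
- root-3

2.417/1.346 ≈ 1.796. Nearest candidates are 16:9 (1.778, off by 0.018) and root-3 (1.732, off by 0.064).

16:9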